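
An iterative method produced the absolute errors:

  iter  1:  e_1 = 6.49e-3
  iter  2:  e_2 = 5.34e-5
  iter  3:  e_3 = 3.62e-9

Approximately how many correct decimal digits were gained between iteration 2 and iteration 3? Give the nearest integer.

Digits gained ≈ log₁₀(e_2/e_3) = log₁₀(5.34e-5/3.62e-9) = log₁₀(14751.4) ≈ 4.169.

4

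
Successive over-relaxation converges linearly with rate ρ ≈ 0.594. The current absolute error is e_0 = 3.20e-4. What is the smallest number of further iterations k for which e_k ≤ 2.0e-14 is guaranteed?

46

After k steps, e_k ≈ 3.20e-4·0.594^k.
Need 0.594^k ≤ 2.0e-14/3.20e-4 = 6.25e-11.
k ≥ ln(6.25e-11)/ln(0.594) = -23.4959/-0.52088 = 45.108.
Smallest integer k = 46.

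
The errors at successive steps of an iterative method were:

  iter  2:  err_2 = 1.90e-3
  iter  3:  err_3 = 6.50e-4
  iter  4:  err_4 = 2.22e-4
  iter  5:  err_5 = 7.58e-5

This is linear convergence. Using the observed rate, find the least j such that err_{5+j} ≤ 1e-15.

24

Rate ρ ≈ err_5/err_4 = 7.58e-5/2.22e-4 = 0.3414.
After j more steps, err_{5+j} ≈ 7.58e-5·ρ^j; need ρ^j ≤ 1e-15/7.58e-5 = 1.31926e-11.
j ≥ ln(1.31926e-11)/ln(0.3414) = -25.0514/-1.07470 = 23.310.
So 24 more iterations are needed.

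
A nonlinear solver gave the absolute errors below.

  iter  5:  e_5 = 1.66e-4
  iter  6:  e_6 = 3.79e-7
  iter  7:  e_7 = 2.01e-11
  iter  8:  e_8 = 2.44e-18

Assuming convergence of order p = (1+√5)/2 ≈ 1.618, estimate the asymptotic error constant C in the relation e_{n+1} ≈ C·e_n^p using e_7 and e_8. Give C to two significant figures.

0.50

C ≈ e_8 / e_7^1.618
  = 2.44e-18 / (2.01e-11)^1.618
  = 2.44e-18 / 4.92687e-18 ≈ 0.49524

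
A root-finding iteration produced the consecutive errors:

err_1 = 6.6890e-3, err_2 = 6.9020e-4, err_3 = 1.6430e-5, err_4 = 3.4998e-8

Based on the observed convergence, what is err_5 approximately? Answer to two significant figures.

1.4e-12

First estimate the order: p ≈ ln(err_4/err_3) / ln(err_3/err_2) = ln(3.4998e-8/1.6430e-5)/ln(1.6430e-5/6.9020e-4) = ln(0.00213013)/ln(0.0238047) ≈ 1.6457.
Then err_5 ≈ err_4·(err_4/err_3)^p = 3.4998e-8·(0.00213013)^1.6457 = 3.4998e-8·4.01197e-05 ≈ 1.404e-12.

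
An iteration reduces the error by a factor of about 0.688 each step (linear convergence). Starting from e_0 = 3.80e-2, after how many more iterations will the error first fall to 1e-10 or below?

53

After k steps, e_k ≈ 3.80e-2·0.688^k.
Need 0.688^k ≤ 1e-10/3.80e-2 = 2.63158e-09.
k ≥ ln(2.63158e-09)/ln(0.688) = -19.7557/-0.37397 = 52.827.
Smallest integer k = 53.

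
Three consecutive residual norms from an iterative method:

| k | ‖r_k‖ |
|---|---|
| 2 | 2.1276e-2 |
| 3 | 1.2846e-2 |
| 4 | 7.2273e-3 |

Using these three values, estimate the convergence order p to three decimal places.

p ≈ ln(‖r_4‖/‖r_3‖) / ln(‖r_3‖/‖r_2‖)
  = ln(7.2273e-3/1.2846e-2) / ln(1.2846e-2/2.1276e-2)
  = ln(0.562611) / ln(0.603779)
  = -0.575167 / -0.504547 ≈ 1.139967

1.140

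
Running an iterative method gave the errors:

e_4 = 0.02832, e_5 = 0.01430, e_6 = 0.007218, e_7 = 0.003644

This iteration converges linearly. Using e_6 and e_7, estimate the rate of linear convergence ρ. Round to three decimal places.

ρ ≈ e_7/e_6 = 0.003644/0.007218 = 0.50485

0.505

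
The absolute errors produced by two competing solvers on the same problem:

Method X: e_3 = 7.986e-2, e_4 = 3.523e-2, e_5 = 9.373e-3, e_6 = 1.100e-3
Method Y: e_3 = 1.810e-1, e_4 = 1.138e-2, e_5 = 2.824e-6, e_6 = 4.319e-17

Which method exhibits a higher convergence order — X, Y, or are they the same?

Y

Method X: p ≈ ln(1.100e-3/9.373e-3)/ln(9.373e-3/3.523e-2) ≈ 1.62.
Method Y: p ≈ ln(4.319e-17/2.824e-6)/ln(2.824e-6/1.138e-2) ≈ 3.00.
Method Y has the higher order (≈3.0 vs ≈1.6).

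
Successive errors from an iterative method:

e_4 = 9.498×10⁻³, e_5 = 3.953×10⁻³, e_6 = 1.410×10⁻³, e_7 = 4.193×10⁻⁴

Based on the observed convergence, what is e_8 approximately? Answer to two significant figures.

1.0e-4

First estimate the order: p ≈ ln(e_7/e_6) / ln(e_6/e_5) = ln(4.193×10⁻⁴/1.410×10⁻³)/ln(1.410×10⁻³/3.953×10⁻³) = ln(0.297376)/ln(0.356691) ≈ 1.1764.
Then e_8 ≈ e_7·(e_7/e_6)^p = 4.193×10⁻⁴·(0.297376)^1.1764 = 4.193×10⁻⁴·0.240103 ≈ 0.0001007.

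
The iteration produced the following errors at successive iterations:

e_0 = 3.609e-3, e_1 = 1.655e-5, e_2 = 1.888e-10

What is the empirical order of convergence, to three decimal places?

p ≈ ln(e_2/e_1) / ln(e_1/e_0)
  = ln(1.888e-10/1.655e-5) / ln(1.655e-5/3.609e-3)
  = ln(1.14079e-05) / ln(0.00458576)
  = -11.381204 / -5.384799 ≈ 2.113580

2.114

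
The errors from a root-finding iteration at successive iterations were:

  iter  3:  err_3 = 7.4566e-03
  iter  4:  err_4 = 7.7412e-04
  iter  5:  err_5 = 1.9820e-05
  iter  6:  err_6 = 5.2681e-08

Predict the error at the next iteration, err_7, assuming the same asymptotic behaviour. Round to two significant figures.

3.6e-12

First estimate the order: p ≈ ln(err_6/err_5) / ln(err_5/err_4) = ln(5.2681e-08/1.9820e-05)/ln(1.9820e-05/7.7412e-04) = ln(0.00265797)/ln(0.0256033) ≈ 1.6180.
Then err_7 ≈ err_6·(err_6/err_5)^p = 5.2681e-08·(0.00265797)^1.6180 = 5.2681e-08·6.80647e-05 ≈ 3.586e-12.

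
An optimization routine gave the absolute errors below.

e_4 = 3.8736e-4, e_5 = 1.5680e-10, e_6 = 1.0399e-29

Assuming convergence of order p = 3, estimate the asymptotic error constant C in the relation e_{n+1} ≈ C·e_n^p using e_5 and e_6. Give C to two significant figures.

2.7

C ≈ e_6 / e_5^3
  = 1.0399e-29 / (1.5680e-10)^3
  = 1.0399e-29 / 3.85512e-30 ≈ 2.6974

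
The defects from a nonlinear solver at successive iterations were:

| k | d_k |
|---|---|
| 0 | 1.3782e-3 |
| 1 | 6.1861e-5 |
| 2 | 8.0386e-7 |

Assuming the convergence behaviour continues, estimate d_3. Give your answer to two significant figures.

First estimate the order: p ≈ ln(d_2/d_1) / ln(d_1/d_0) = ln(8.0386e-7/6.1861e-5)/ln(6.1861e-5/1.3782e-3) = ln(0.0129946)/ln(0.0448854) ≈ 1.3994.
Then d_3 ≈ d_2·(d_2/d_1)^p = 8.0386e-7·(0.0129946)^1.3994 = 8.0386e-7·0.00229298 ≈ 1.843e-09.

1.8e-9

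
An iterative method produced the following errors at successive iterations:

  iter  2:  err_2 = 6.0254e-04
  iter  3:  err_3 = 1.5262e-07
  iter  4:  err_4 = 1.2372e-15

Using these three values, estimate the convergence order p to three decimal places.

2.250

p ≈ ln(err_4/err_3) / ln(err_3/err_2)
  = ln(1.2372e-15/1.5262e-07) / ln(1.5262e-07/6.0254e-04)
  = ln(8.10641e-09) / ln(0.000253294)
  = -18.630611 / -8.280960 ≈ 2.249813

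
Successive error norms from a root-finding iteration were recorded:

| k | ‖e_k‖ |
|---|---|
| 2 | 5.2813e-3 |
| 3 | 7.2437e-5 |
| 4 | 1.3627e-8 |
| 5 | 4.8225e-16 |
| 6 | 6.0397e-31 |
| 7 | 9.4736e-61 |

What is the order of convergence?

2

Consecutive ratios: ‖e_7‖/‖e_6‖ = 9.4736e-61/6.0397e-31 = 1.56855e-30, ‖e_6‖/‖e_5‖ = 6.0397e-31/4.8225e-16 = 1.2524e-15.
p ≈ ln(1.56855e-30)/ln(1.2524e-15) = -68.6274/-34.3137 ≈ 2.00.
So the convergence is quadratic (order 2).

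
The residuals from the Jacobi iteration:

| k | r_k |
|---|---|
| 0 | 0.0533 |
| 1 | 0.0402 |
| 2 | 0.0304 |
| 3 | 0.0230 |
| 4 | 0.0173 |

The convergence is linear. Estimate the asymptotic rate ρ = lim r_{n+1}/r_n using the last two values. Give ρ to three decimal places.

ρ ≈ r_4/r_3 = 0.0173/0.0230 = 0.75217

0.752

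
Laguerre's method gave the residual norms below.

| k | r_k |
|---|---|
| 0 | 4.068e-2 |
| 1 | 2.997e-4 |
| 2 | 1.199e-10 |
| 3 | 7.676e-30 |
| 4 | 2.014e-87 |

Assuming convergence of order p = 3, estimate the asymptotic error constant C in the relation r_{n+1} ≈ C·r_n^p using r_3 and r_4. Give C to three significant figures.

4.45

C ≈ r_4 / r_3^3
  = 2.014e-87 / (7.676e-30)^3
  = 2.014e-87 / 4.52277e-88 ≈ 4.453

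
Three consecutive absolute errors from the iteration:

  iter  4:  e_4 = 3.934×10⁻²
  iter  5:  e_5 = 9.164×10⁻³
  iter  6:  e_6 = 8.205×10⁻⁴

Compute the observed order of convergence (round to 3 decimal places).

1.656

p ≈ ln(e_6/e_5) / ln(e_5/e_4)
  = ln(8.205×10⁻⁴/9.164×10⁻³) / ln(9.164×10⁻³/3.934×10⁻²)
  = ln(0.0895351) / ln(0.232944)
  = -2.413125 / -1.456957 ≈ 1.656277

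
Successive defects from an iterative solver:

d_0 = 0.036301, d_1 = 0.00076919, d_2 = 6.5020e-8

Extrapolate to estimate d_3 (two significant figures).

8.0e-18

First estimate the order: p ≈ ln(d_2/d_1) / ln(d_1/d_0) = ln(6.5020e-8/0.00076919)/ln(0.00076919/0.036301) = ln(8.45305e-05)/ln(0.0211892) ≈ 2.4333.
Then d_3 ≈ d_2·(d_2/d_1)^p = 6.5020e-8·(8.45305e-05)^2.4333 = 6.5020e-8·1.22801e-10 ≈ 7.985e-18.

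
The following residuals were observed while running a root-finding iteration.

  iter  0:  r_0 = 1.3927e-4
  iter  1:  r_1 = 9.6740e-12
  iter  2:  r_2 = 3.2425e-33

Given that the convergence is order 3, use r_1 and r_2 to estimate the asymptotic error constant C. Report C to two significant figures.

C ≈ r_2 / r_1^3
  = 3.2425e-33 / (9.6740e-12)^3
  = 3.2425e-33 / 9.05354e-34 ≈ 3.5815

3.6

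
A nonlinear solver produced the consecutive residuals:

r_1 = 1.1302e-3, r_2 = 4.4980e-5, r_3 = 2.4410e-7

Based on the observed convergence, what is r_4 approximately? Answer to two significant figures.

5.3e-11

First estimate the order: p ≈ ln(r_3/r_2) / ln(r_2/r_1) = ln(2.4410e-7/4.4980e-5)/ln(4.4980e-5/1.1302e-3) = ln(0.00542686)/ln(0.0397983) ≈ 1.6180.
Then r_4 ≈ r_3·(r_3/r_2)^p = 2.4410e-7·(0.00542686)^1.6180 = 2.4410e-7·0.000216023 ≈ 5.273e-11.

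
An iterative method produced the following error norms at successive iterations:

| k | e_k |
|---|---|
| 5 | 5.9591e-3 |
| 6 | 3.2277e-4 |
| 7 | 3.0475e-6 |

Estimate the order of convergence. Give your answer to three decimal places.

1.599

p ≈ ln(e_7/e_6) / ln(e_6/e_5)
  = ln(3.0475e-6/3.2277e-4) / ln(3.2277e-4/5.9591e-3)
  = ln(0.00944171) / ln(0.0541642)
  = -4.662618 / -2.915735 ≈ 1.599123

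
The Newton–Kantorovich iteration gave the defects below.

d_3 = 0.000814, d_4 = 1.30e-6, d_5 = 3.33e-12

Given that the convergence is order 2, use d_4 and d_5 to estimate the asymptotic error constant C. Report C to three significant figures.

C ≈ d_5 / d_4^2
  = 3.33e-12 / (1.30e-6)^2
  = 3.33e-12 / 1.69e-12 ≈ 1.9704

1.97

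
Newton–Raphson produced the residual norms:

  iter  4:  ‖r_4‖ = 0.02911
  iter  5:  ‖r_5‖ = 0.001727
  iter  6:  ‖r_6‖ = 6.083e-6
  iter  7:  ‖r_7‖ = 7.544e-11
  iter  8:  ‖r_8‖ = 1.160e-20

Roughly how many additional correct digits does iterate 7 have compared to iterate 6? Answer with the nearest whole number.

5

Digits gained ≈ log₁₀(‖r_6‖/‖r_7‖) = log₁₀(6.083e-6/7.544e-11) = log₁₀(80633.6) ≈ 4.907.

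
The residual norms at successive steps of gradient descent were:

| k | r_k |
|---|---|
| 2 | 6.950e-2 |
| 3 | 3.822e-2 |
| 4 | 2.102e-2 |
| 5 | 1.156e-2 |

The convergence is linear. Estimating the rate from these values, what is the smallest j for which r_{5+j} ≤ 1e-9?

28

Rate ρ ≈ r_5/r_4 = 1.156e-2/2.102e-2 = 0.5500.
After j more steps, r_{5+j} ≈ 1.156e-2·ρ^j; need ρ^j ≤ 1e-9/1.156e-2 = 8.65052e-08.
j ≥ ln(8.65052e-08)/ln(0.5500) = -16.2631/-0.59784 = 27.203.
So 28 more iterations are needed.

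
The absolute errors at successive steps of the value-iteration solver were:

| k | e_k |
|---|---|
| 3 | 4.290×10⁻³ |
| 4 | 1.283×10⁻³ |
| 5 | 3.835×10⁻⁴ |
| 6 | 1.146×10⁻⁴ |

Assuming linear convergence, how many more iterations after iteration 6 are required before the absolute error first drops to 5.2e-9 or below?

Rate ρ ≈ e_6/e_5 = 1.146×10⁻⁴/3.835×10⁻⁴ = 0.2988.
After j more steps, e_{6+j} ≈ 1.146×10⁻⁴·ρ^j; need ρ^j ≤ 5.2e-9/1.146×10⁻⁴ = 4.53752e-05.
j ≥ ln(4.53752e-05)/ln(0.2988) = -10.0005/-1.20798 = 8.279.
So 9 more iterations are needed.

9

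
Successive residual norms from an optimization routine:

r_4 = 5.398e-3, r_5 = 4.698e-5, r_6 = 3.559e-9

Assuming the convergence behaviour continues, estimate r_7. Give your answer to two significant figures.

First estimate the order: p ≈ ln(r_6/r_5) / ln(r_5/r_4) = ln(3.559e-9/4.698e-5)/ln(4.698e-5/5.398e-3) = ln(7.57556e-05)/ln(0.00870322) ≈ 2.0000.
Then r_7 ≈ r_6·(r_6/r_5)^p = 3.559e-9·(7.57556e-05)^2.0000 = 3.559e-9·5.73891e-09 ≈ 2.042e-17.

2.0e-17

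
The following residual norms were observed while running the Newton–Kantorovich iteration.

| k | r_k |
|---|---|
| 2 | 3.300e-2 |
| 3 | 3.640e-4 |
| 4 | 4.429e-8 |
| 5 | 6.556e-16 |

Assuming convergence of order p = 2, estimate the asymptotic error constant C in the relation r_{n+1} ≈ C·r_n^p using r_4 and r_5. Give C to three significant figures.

0.334

C ≈ r_5 / r_4^2
  = 6.556e-16 / (4.429e-8)^2
  = 6.556e-16 / 1.9616e-15 ≈ 0.33422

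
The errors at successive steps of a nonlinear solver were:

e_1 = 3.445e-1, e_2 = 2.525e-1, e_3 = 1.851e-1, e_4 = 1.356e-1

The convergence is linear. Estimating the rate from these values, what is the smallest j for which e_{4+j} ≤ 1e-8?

53

Rate ρ ≈ e_4/e_3 = 1.356e-1/1.851e-1 = 0.7326.
After j more steps, e_{4+j} ≈ 1.356e-1·ρ^j; need ρ^j ≤ 1e-8/1.356e-1 = 7.37463e-08.
j ≥ ln(7.37463e-08)/ln(0.7326) = -16.4226/-0.31116 = 52.779.
So 53 more iterations are needed.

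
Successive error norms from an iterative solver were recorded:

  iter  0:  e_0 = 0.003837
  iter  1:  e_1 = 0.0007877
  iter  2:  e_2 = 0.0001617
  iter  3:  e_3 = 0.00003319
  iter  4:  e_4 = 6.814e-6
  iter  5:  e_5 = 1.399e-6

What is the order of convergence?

1

Consecutive ratios: e_5/e_4 = 1.399e-6/6.814e-6 = 0.205313, e_4/e_3 = 6.814e-6/0.00003319 = 0.205303.
p ≈ ln(0.205313)/ln(0.205303) = -1.5832/-1.5833 ≈ 1.00.
So the convergence is linear (order 1).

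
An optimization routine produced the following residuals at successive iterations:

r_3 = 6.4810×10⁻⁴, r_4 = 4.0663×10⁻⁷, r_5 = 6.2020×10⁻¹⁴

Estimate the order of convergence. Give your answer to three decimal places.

2.129

p ≈ ln(r_5/r_4) / ln(r_4/r_3)
  = ln(6.2020×10⁻¹⁴/4.0663×10⁻⁷) / ln(4.0663×10⁻⁷/6.4810×10⁻⁴)
  = ln(1.52522e-07) / ln(0.000627419)
  = -15.695957 / -7.373896 ≈ 2.128584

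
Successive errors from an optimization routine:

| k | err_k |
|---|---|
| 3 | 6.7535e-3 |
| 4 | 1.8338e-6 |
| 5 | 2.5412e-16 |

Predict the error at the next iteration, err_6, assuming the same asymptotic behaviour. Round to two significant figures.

First estimate the order: p ≈ ln(err_5/err_4) / ln(err_4/err_3) = ln(2.5412e-16/1.8338e-6)/ln(1.8338e-6/6.7535e-3) = ln(1.38576e-10)/ln(0.000271533) ≈ 2.7644.
Then err_6 ≈ err_5·(err_5/err_4)^p = 2.5412e-16·(1.38576e-10)^2.7644 = 2.5412e-16·5.59348e-28 ≈ 1.421e-43.

1.4e-43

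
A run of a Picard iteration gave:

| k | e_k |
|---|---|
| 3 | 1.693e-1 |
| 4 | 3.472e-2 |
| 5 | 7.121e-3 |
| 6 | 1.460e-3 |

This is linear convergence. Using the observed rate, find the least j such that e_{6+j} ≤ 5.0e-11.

Rate ρ ≈ e_6/e_5 = 1.460e-3/7.121e-3 = 0.2050.
After j more steps, e_{6+j} ≈ 1.460e-3·ρ^j; need ρ^j ≤ 5.0e-11/1.460e-3 = 3.42466e-08.
j ≥ ln(3.42466e-08)/ln(0.2050) = -17.1897/-1.58475 = 10.847.
So 11 more iterations are needed.

11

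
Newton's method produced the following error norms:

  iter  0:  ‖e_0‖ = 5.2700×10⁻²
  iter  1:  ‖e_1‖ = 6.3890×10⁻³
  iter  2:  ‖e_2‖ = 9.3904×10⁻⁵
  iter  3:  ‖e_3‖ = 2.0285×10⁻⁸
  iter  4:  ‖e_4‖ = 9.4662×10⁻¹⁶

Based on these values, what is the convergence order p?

Consecutive ratios: ‖e_4‖/‖e_3‖ = 9.4662×10⁻¹⁶/2.0285×10⁻⁸ = 4.6666e-08, ‖e_3‖/‖e_2‖ = 2.0285×10⁻⁸/9.3904×10⁻⁵ = 0.000216018.
p ≈ ln(4.6666e-08)/ln(0.000216018) = -16.8802/-8.4401 ≈ 2.00.
So the convergence is quadratic (order 2).

2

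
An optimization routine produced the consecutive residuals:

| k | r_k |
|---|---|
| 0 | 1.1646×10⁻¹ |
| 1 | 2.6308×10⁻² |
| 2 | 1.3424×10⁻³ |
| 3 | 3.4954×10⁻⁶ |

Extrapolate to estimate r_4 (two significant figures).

2.4e-11

First estimate the order: p ≈ ln(r_3/r_2) / ln(r_2/r_1) = ln(3.4954×10⁻⁶/1.3424×10⁻³)/ln(1.3424×10⁻³/2.6308×10⁻²) = ln(0.00260384)/ln(0.0510263) ≈ 2.0000.
Then r_4 ≈ r_3·(r_3/r_2)^p = 3.4954×10⁻⁶·(0.00260384)^2.0000 = 3.4954×10⁻⁶·6.77998e-06 ≈ 2.37e-11.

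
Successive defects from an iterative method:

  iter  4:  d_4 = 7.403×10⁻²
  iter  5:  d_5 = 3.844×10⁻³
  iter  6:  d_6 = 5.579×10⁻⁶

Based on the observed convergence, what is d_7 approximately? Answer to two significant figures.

First estimate the order: p ≈ ln(d_6/d_5) / ln(d_5/d_4) = ln(5.579×10⁻⁶/3.844×10⁻³)/ln(3.844×10⁻³/7.403×10⁻²) = ln(0.00145135)/ln(0.0519249) ≈ 2.2094.
Then d_7 ≈ d_6·(d_6/d_5)^p = 5.579×10⁻⁶·(0.00145135)^2.2094 = 5.579×10⁻⁶·5.36067e-07 ≈ 2.991e-12.

3.0e-12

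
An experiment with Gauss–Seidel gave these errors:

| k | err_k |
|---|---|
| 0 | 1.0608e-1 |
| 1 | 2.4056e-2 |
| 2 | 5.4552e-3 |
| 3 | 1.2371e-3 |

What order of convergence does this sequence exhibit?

1

Consecutive ratios: err_3/err_2 = 1.2371e-3/5.4552e-3 = 0.226774, err_2/err_1 = 5.4552e-3/2.4056e-2 = 0.226771.
p ≈ ln(0.226774)/ln(0.226771) = -1.4838/-1.4838 ≈ 1.00.
So the convergence is linear (order 1).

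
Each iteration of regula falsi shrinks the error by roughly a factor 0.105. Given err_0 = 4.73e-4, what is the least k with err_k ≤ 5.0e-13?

10

After k steps, err_k ≈ 4.73e-4·0.105^k.
Need 0.105^k ≤ 5.0e-13/4.73e-4 = 1.05708e-09.
k ≥ ln(1.05708e-09)/ln(0.105) = -20.6678/-2.25379 = 9.170.
Smallest integer k = 10.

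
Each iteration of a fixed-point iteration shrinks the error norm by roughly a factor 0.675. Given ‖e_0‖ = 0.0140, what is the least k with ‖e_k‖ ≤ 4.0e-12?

After k steps, ‖e_k‖ ≈ 0.0140·0.675^k.
Need 0.675^k ≤ 4.0e-12/0.0140 = 2.85714e-10.
k ≥ ln(2.85714e-10)/ln(0.675) = -21.9760/-0.39304 = 55.913.
Smallest integer k = 56.

56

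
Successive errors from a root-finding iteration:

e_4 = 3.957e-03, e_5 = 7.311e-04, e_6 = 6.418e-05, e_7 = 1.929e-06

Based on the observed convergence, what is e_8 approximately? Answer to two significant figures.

1.2e-8

First estimate the order: p ≈ ln(e_7/e_6) / ln(e_6/e_5) = ln(1.929e-06/6.418e-05)/ln(6.418e-05/7.311e-04) = ln(0.0300561)/ln(0.0877855) ≈ 1.4406.
Then e_8 ≈ e_7·(e_7/e_6)^p = 1.929e-06·(0.0300561)^1.4406 = 1.929e-06·0.00641667 ≈ 1.238e-08.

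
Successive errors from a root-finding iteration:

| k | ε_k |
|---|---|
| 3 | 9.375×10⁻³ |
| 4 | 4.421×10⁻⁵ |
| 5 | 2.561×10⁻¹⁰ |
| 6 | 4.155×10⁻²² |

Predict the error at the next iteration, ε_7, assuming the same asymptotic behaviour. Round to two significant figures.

First estimate the order: p ≈ ln(ε_6/ε_5) / ln(ε_5/ε_4) = ln(4.155×10⁻²²/2.561×10⁻¹⁰)/ln(2.561×10⁻¹⁰/4.421×10⁻⁵) = ln(1.62241e-12)/ln(5.79281e-06) ≈ 2.2512.
Then ε_7 ≈ ε_6·(ε_6/ε_5)^p = 4.155×10⁻²²·(1.62241e-12)^2.2512 = 4.155×10⁻²²·2.8755e-27 ≈ 1.195e-48.

1.2e-48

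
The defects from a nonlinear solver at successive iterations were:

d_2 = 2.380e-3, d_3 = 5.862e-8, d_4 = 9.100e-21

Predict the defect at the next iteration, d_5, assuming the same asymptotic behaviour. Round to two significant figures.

2.3e-56

First estimate the order: p ≈ ln(d_4/d_3) / ln(d_3/d_2) = ln(9.100e-21/5.862e-8)/ln(5.862e-8/2.380e-3) = ln(1.55237e-13)/ln(2.46303e-05) ≈ 2.7794.
Then d_5 ≈ d_4·(d_4/d_3)^p = 9.100e-21·(1.55237e-13)^2.7794 = 9.100e-21·2.5041e-36 ≈ 2.279e-56.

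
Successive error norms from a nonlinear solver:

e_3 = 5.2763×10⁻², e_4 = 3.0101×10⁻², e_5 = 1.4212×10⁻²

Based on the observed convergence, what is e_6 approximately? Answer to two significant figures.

First estimate the order: p ≈ ln(e_5/e_4) / ln(e_4/e_3) = ln(1.4212×10⁻²/3.0101×10⁻²)/ln(3.0101×10⁻²/5.2763×10⁻²) = ln(0.472144)/ln(0.570494) ≈ 1.3371.
Then e_6 ≈ e_5·(e_5/e_4)^p = 1.4212×10⁻²·(0.472144)^1.3371 = 1.4212×10⁻²·0.366611 ≈ 0.00521.

5.2e-3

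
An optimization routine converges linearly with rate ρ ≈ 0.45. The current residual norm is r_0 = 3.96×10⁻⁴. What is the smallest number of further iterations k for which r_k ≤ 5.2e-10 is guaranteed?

After k steps, r_k ≈ 3.96×10⁻⁴·0.45^k.
Need 0.45^k ≤ 5.2e-10/3.96×10⁻⁴ = 1.31313e-06.
k ≥ ln(1.31313e-06)/ln(0.45) = -13.5431/-0.79851 = 16.960.
Smallest integer k = 17.

17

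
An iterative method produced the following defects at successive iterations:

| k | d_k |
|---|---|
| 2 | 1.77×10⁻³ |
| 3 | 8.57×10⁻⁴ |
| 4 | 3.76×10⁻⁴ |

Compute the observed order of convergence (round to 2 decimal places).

p ≈ ln(d_4/d_3) / ln(d_3/d_2)
  = ln(3.76×10⁻⁴/8.57×10⁻⁴) / ln(8.57×10⁻⁴/1.77×10⁻³)
  = ln(0.43874) / ln(0.484181)
  = -0.82385 / -0.72530 ≈ 1.13587

1.14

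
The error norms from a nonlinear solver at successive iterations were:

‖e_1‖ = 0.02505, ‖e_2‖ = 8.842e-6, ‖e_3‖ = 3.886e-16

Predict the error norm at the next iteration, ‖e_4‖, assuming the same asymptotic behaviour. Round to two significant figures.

First estimate the order: p ≈ ln(‖e_3‖/‖e_2‖) / ln(‖e_2‖/‖e_1‖) = ln(3.886e-16/8.842e-6)/ln(8.842e-6/0.02505) = ln(4.39493e-11)/ln(0.000352974) ≈ 3.0001.
Then ‖e_4‖ ≈ ‖e_3‖·(‖e_3‖/‖e_2‖)^p = 3.886e-16·(4.39493e-11)^3.0001 = 3.886e-16·8.46877e-32 ≈ 3.291e-47.

3.3e-47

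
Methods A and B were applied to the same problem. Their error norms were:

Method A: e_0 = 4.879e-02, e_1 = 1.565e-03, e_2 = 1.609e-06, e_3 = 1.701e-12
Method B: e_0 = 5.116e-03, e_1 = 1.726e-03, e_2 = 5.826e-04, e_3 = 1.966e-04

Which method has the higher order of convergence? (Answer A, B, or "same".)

Method A: p ≈ ln(1.701e-12/1.609e-06)/ln(1.609e-06/1.565e-03) ≈ 2.00.
Method B: p ≈ ln(1.966e-04/5.826e-04)/ln(5.826e-04/1.726e-03) ≈ 1.00.
Method A has the higher order (≈2.0 vs ≈1.0).

A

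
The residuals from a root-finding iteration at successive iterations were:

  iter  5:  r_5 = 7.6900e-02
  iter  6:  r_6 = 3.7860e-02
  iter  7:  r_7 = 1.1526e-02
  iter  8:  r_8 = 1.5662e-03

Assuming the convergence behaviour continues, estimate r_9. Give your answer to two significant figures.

First estimate the order: p ≈ ln(r_8/r_7) / ln(r_7/r_6) = ln(1.5662e-03/1.1526e-02)/ln(1.1526e-02/3.7860e-02) = ln(0.135884)/ln(0.304437) ≈ 1.6783.
Then r_9 ≈ r_8·(r_8/r_7)^p = 1.5662e-03·(0.135884)^1.6783 = 1.5662e-03·0.0350911 ≈ 5.496e-05.

5.5e-5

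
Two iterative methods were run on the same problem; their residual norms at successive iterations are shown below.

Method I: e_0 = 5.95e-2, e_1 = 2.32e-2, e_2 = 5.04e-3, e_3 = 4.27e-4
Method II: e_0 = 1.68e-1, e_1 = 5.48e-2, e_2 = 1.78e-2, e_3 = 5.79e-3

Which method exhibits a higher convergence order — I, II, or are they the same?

Method I: p ≈ ln(4.27e-4/5.04e-3)/ln(5.04e-3/2.32e-2) ≈ 1.62.
Method II: p ≈ ln(5.79e-3/1.78e-2)/ln(1.78e-2/5.48e-2) ≈ 1.00.
Method I has the higher order (≈1.6 vs ≈1.0).

I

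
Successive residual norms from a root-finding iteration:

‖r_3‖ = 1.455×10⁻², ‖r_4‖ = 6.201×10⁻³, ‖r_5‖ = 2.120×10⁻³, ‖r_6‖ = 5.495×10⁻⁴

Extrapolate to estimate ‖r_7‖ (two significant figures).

First estimate the order: p ≈ ln(‖r_6‖/‖r_5‖) / ln(‖r_5‖/‖r_4‖) = ln(5.495×10⁻⁴/2.120×10⁻³)/ln(2.120×10⁻³/6.201×10⁻³) = ln(0.259198)/ln(0.34188) ≈ 1.2580.
Then ‖r_7‖ ≈ ‖r_6‖·(‖r_6‖/‖r_5‖)^p = 5.495×10⁻⁴·(0.259198)^1.2580 = 5.495×10⁻⁴·0.182957 ≈ 0.0001005.

1.0e-4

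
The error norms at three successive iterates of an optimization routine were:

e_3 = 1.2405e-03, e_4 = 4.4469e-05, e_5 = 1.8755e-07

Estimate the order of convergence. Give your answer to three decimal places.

1.643

p ≈ ln(e_5/e_4) / ln(e_4/e_3)
  = ln(1.8755e-07/4.4469e-05) / ln(4.4469e-05/1.2405e-03)
  = ln(0.00421754) / ln(0.0358476)
  = -5.468503 / -3.328479 ≈ 1.642944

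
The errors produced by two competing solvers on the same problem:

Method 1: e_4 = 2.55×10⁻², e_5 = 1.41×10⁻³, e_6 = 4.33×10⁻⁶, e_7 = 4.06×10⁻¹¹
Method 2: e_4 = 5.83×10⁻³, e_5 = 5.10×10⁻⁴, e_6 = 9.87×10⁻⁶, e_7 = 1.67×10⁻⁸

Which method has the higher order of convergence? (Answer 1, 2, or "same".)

1

Method 1: p ≈ ln(4.06×10⁻¹¹/4.33×10⁻⁶)/ln(4.33×10⁻⁶/1.41×10⁻³) ≈ 2.00.
Method 2: p ≈ ln(1.67×10⁻⁸/9.87×10⁻⁶)/ln(9.87×10⁻⁶/5.10×10⁻⁴) ≈ 1.62.
Method 1 has the higher order (≈2.0 vs ≈1.6).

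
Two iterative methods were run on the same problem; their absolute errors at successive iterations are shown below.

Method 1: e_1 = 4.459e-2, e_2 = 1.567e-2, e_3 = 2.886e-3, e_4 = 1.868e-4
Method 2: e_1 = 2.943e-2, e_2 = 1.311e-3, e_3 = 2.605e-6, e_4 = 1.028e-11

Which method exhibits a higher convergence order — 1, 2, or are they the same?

Method 1: p ≈ ln(1.868e-4/2.886e-3)/ln(2.886e-3/1.567e-2) ≈ 1.62.
Method 2: p ≈ ln(1.028e-11/2.605e-6)/ln(2.605e-6/1.311e-3) ≈ 2.00.
Method 2 has the higher order (≈2.0 vs ≈1.6).

2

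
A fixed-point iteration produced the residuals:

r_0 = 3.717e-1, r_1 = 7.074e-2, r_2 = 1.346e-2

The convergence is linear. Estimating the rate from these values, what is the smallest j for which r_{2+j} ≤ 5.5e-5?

4

Rate ρ ≈ r_2/r_1 = 1.346e-2/7.074e-2 = 0.1903.
After j more steps, r_{2+j} ≈ 1.346e-2·ρ^j; need ρ^j ≤ 5.5e-5/1.346e-2 = 0.00408618.
j ≥ ln(0.00408618)/ln(0.1903) = -5.5001/-1.65915 = 3.315.
So 4 more iterations are needed.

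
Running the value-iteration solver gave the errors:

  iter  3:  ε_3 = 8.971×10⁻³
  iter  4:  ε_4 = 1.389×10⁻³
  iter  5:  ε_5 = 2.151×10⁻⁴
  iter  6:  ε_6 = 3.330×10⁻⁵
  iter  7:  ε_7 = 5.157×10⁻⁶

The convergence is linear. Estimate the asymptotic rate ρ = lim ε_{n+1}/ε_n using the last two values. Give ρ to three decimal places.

ρ ≈ ε_7/ε_6 = 5.157×10⁻⁶/3.330×10⁻⁵ = 0.15486

0.155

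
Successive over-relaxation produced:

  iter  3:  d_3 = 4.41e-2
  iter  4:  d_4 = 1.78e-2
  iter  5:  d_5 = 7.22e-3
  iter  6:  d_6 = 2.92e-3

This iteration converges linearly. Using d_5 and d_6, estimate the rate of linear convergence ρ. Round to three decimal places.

ρ ≈ d_6/d_5 = 2.92e-3/7.22e-3 = 0.40443

0.404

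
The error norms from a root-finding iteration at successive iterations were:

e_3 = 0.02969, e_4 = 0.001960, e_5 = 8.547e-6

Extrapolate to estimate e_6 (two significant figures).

First estimate the order: p ≈ ln(e_5/e_4) / ln(e_4/e_3) = ln(8.547e-6/0.001960)/ln(0.001960/0.02969) = ln(0.00436071)/ln(0.0660155) ≈ 1.9998.
Then e_6 ≈ e_5·(e_5/e_4)^p = 8.547e-6·(0.00436071)^1.9998 = 8.547e-6·1.90365e-05 ≈ 1.627e-10.

1.6e-10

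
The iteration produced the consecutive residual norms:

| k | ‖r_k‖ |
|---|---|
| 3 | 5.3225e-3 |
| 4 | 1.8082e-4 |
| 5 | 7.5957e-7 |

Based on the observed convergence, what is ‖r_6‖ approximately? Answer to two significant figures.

1.1e-10

First estimate the order: p ≈ ln(‖r_5‖/‖r_4‖) / ln(‖r_4‖/‖r_3‖) = ln(7.5957e-7/1.8082e-4)/ln(1.8082e-4/5.3225e-3) = ln(0.0042007)/ln(0.0339728) ≈ 1.6180.
Then ‖r_6‖ ≈ ‖r_5‖·(‖r_5‖/‖r_4‖)^p = 7.5957e-7·(0.0042007)^1.6180 = 7.5957e-7·0.000142736 ≈ 1.084e-10.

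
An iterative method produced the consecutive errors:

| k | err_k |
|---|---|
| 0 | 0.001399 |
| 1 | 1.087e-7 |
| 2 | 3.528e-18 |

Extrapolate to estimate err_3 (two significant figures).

First estimate the order: p ≈ ln(err_2/err_1) / ln(err_1/err_0) = ln(3.528e-18/1.087e-7)/ln(1.087e-7/0.001399) = ln(3.24563e-11)/ln(7.76984e-05) ≈ 2.5523.
Then err_3 ≈ err_2·(err_2/err_1)^p = 3.528e-18·(3.24563e-11)^2.5523 = 3.528e-18·1.69703e-27 ≈ 5.987e-45.

6.0e-45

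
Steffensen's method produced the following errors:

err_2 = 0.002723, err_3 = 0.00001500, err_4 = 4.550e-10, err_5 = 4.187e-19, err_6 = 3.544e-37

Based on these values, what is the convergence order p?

Consecutive ratios: err_6/err_5 = 3.544e-37/4.187e-19 = 8.46429e-19, err_5/err_4 = 4.187e-19/4.550e-10 = 9.2022e-10.
p ≈ ln(8.46429e-19)/ln(9.2022e-10) = -41.6133/-20.8064 ≈ 2.00.
So the convergence is quadratic (order 2).

2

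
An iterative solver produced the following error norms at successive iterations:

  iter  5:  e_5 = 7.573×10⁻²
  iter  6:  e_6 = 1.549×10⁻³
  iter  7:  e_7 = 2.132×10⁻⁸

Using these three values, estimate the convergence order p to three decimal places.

2.878

p ≈ ln(e_7/e_6) / ln(e_6/e_5)
  = ln(2.132×10⁻⁸/1.549×10⁻³) / ln(1.549×10⁻³/7.573×10⁻²)
  = ln(1.37637e-05) / ln(0.0204542)
  = -11.193476 / -3.889567 ≈ 2.877821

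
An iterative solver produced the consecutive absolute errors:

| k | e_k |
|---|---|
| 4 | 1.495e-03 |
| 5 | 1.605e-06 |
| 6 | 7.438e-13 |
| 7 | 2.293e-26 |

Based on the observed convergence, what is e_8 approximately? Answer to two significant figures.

3.5e-55

First estimate the order: p ≈ ln(e_7/e_6) / ln(e_6/e_5) = ln(2.293e-26/7.438e-13)/ln(7.438e-13/1.605e-06) = ln(3.08282e-14)/ln(4.63427e-07) ≈ 2.1331.
Then e_8 ≈ e_7·(e_7/e_6)^p = 2.293e-26·(3.08282e-14)^2.1331 = 2.293e-26·1.51208e-29 ≈ 3.467e-55.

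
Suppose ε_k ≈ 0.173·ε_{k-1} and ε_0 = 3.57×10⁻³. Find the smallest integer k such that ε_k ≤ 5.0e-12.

After k steps, ε_k ≈ 3.57×10⁻³·0.173^k.
Need 0.173^k ≤ 5.0e-12/3.57×10⁻³ = 1.40056e-09.
k ≥ ln(1.40056e-09)/ln(0.173) = -20.3864/-1.75446 = 11.620.
Smallest integer k = 12.

12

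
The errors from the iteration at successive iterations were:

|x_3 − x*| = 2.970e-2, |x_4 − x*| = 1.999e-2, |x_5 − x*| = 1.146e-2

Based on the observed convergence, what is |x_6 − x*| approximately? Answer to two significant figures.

First estimate the order: p ≈ ln(|x_5 − x*|/|x_4 − x*|) / ln(|x_4 − x*|/|x_3 − x*|) = ln(1.146e-2/1.999e-2)/ln(1.999e-2/2.970e-2) = ln(0.573287)/ln(0.673064) ≈ 1.4053.
Then |x_6 − x*| ≈ |x_5 − x*|·(|x_5 − x*|/|x_4 − x*|)^p = 1.146e-2·(0.573287)^1.4053 = 1.146e-2·0.457552 ≈ 0.005244.

5.2e-3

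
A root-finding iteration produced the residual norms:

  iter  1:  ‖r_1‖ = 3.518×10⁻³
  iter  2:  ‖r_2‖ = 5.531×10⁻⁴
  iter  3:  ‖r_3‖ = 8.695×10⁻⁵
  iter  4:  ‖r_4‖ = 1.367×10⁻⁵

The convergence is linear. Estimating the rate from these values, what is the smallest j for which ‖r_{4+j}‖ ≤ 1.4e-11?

8

Rate ρ ≈ ‖r_4‖/‖r_3‖ = 1.367×10⁻⁵/8.695×10⁻⁵ = 0.1572.
After j more steps, ‖r_{4+j}‖ ≈ 1.367×10⁻⁵·ρ^j; need ρ^j ≤ 1.4e-11/1.367×10⁻⁵ = 1.02414e-06.
j ≥ ln(1.02414e-06)/ln(0.1572) = -13.7917/-1.85024 = 7.454.
So 8 more iterations are needed.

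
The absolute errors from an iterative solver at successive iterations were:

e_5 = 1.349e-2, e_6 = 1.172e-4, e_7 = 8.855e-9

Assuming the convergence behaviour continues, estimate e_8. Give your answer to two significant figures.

First estimate the order: p ≈ ln(e_7/e_6) / ln(e_6/e_5) = ln(8.855e-9/1.172e-4)/ln(1.172e-4/1.349e-2) = ln(7.55546e-05)/ln(0.00868792) ≈ 1.9998.
Then e_8 ≈ e_7·(e_7/e_6)^p = 8.855e-9·(7.55546e-05)^1.9998 = 8.855e-9·5.71934e-09 ≈ 5.064e-17.

5.1e-17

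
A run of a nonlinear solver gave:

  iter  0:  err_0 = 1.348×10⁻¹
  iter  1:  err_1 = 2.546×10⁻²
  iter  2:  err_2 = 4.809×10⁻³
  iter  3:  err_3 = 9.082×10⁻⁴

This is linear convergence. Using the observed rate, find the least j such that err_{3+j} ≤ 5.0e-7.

5

Rate ρ ≈ err_3/err_2 = 9.082×10⁻⁴/4.809×10⁻³ = 0.1889.
After j more steps, err_{3+j} ≈ 9.082×10⁻⁴·ρ^j; need ρ^j ≤ 5.0e-7/9.082×10⁻⁴ = 0.00055054.
j ≥ ln(0.00055054)/ln(0.1889) = -7.5046/-1.66654 = 4.503.
So 5 more iterations are needed.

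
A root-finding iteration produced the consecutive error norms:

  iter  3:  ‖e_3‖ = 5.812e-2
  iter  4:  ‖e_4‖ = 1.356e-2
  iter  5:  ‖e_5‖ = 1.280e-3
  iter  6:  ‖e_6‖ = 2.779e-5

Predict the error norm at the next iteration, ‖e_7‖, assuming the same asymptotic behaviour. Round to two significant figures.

First estimate the order: p ≈ ln(‖e_6‖/‖e_5‖) / ln(‖e_5‖/‖e_4‖) = ln(2.779e-5/1.280e-3)/ln(1.280e-3/1.356e-2) = ln(0.0217109)/ln(0.0943953) ≈ 1.6227.
Then ‖e_7‖ ≈ ‖e_6‖·(‖e_6‖/‖e_5‖)^p = 2.779e-5·(0.0217109)^1.6227 = 2.779e-5·0.00199953 ≈ 5.557e-08.

5.6e-8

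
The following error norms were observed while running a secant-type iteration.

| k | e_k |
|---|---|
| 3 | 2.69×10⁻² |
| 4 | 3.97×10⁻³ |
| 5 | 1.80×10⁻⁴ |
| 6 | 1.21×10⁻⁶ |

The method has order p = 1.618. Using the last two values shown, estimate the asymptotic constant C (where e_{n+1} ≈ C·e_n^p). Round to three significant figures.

1.39

C ≈ e_6 / e_5^1.618
  = 1.21×10⁻⁶ / (1.80×10⁻⁴)^1.618
  = 1.21×10⁻⁶ / 8.73034e-07 ≈ 1.386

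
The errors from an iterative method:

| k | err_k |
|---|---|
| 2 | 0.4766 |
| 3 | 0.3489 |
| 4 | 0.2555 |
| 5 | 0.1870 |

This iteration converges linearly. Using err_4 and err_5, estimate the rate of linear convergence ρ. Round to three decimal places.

0.732

ρ ≈ err_5/err_4 = 0.1870/0.2555 = 0.73190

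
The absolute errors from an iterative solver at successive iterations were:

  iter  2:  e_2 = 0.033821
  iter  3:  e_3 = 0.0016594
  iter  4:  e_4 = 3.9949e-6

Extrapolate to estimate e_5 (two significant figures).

2.3e-11

First estimate the order: p ≈ ln(e_4/e_3) / ln(e_3/e_2) = ln(3.9949e-6/0.0016594)/ln(0.0016594/0.033821) = ln(0.00240744)/ln(0.0490642) ≈ 2.0000.
Then e_5 ≈ e_4·(e_4/e_3)^p = 3.9949e-6·(0.00240744)^2.0000 = 3.9949e-6·5.79577e-06 ≈ 2.315e-11.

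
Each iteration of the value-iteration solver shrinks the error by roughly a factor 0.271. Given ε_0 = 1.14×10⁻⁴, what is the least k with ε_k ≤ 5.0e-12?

13

After k steps, ε_k ≈ 1.14×10⁻⁴·0.271^k.
Need 0.271^k ≤ 5.0e-12/1.14×10⁻⁴ = 4.38596e-08.
k ≥ ln(4.38596e-08)/ln(0.271) = -16.9423/-1.30564 = 12.976.
Smallest integer k = 13.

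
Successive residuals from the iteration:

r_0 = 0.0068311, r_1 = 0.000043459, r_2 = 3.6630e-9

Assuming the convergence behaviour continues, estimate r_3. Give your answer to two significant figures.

First estimate the order: p ≈ ln(r_2/r_1) / ln(r_1/r_0) = ln(3.6630e-9/0.000043459)/ln(0.000043459/0.0068311) = ln(8.42863e-05)/ln(0.00636193) ≈ 1.8550.
Then r_3 ≈ r_2·(r_2/r_1)^p = 3.6630e-9·(8.42863e-05)^1.8550 = 3.6630e-9·2.76872e-08 ≈ 1.014e-16.

1.0e-16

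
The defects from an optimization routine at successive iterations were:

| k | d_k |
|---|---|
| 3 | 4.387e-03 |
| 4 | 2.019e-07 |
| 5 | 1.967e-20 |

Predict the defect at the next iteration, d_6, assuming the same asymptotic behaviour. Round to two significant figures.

First estimate the order: p ≈ ln(d_5/d_4) / ln(d_4/d_3) = ln(1.967e-20/2.019e-07)/ln(2.019e-07/4.387e-03) = ln(9.74245e-14)/ln(4.60223e-05) ≈ 3.0001.
Then d_6 ≈ d_5·(d_5/d_4)^p = 1.967e-20·(9.74245e-14)^3.0001 = 1.967e-20·9.21942e-40 ≈ 1.813e-59.

1.8e-59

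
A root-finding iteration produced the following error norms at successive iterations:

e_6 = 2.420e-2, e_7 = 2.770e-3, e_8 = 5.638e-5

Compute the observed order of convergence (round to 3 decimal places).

1.797

p ≈ ln(e_8/e_7) / ln(e_7/e_6)
  = ln(5.638e-5/2.770e-3) / ln(2.770e-3/2.420e-2)
  = ln(0.0203538) / ln(0.114463)
  = -3.894488 / -2.167504 ≈ 1.796762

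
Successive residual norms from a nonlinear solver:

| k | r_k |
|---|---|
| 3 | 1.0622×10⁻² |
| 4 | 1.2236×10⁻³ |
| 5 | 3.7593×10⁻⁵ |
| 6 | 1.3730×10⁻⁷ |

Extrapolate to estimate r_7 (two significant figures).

First estimate the order: p ≈ ln(r_6/r_5) / ln(r_5/r_4) = ln(1.3730×10⁻⁷/3.7593×10⁻⁵)/ln(3.7593×10⁻⁵/1.2236×10⁻³) = ln(0.00365228)/ln(0.0307233) ≈ 1.6115.
Then r_7 ≈ r_6·(r_6/r_5)^p = 1.3730×10⁻⁷·(0.00365228)^1.6115 = 1.3730×10⁻⁷·0.000118052 ≈ 1.621e-11.

1.6e-11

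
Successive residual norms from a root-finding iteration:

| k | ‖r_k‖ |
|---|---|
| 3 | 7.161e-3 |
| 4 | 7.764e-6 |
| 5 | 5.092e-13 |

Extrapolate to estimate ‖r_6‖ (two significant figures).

First estimate the order: p ≈ ln(‖r_5‖/‖r_4‖) / ln(‖r_4‖/‖r_3‖) = ln(5.092e-13/7.764e-6)/ln(7.764e-6/7.161e-3) = ln(6.55848e-08)/ln(0.00108421) ≈ 2.4228.
Then ‖r_6‖ ≈ ‖r_5‖·(‖r_5‖/‖r_4‖)^p = 5.092e-13·(6.55848e-08)^2.4228 = 5.092e-13·3.94958e-18 ≈ 2.011e-30.

2.0e-30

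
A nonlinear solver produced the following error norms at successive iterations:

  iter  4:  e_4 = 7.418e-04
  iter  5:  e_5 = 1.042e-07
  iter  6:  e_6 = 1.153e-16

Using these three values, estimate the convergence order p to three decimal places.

2.325

p ≈ ln(e_6/e_5) / ln(e_5/e_4)
  = ln(1.153e-16/1.042e-07) / ln(1.042e-07/7.418e-04)
  = ln(1.10653e-09) / ln(0.000140469)
  = -20.622037 / -8.870524 ≈ 2.324782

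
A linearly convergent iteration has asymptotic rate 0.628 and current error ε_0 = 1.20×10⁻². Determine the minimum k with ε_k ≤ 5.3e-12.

After k steps, ε_k ≈ 1.20×10⁻²·0.628^k.
Need 0.628^k ≤ 5.3e-12/1.20×10⁻² = 4.41667e-10.
k ≥ ln(4.41667e-10)/ln(0.628) = -21.5405/-0.46522 = 46.302.
Smallest integer k = 47.

47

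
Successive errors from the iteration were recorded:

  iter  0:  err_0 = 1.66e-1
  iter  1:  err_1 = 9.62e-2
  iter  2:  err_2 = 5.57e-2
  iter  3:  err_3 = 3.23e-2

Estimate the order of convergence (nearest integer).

1

Consecutive ratios: err_3/err_2 = 3.23e-2/5.57e-2 = 0.579892, err_2/err_1 = 5.57e-2/9.62e-2 = 0.579002.
p ≈ ln(0.579892)/ln(0.579002) = -0.5449/-0.5464 ≈ 1.00.
So the convergence is linear (order 1).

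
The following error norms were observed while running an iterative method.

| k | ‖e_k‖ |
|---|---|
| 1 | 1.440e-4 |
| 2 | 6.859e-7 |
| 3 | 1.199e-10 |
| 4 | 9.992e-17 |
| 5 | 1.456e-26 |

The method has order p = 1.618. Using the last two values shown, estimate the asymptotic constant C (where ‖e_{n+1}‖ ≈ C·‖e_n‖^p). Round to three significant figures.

C ≈ ‖e_5‖ / ‖e_4‖^1.618
  = 1.456e-26 / (9.992e-17)^1.618
  = 1.456e-26 / 1.29252e-26 ≈ 1.1265

1.13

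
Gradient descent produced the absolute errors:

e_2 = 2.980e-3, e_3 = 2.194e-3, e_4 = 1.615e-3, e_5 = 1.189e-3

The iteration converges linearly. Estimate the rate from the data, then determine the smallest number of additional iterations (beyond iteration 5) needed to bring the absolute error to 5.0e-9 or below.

Rate ρ ≈ e_5/e_4 = 1.189e-3/1.615e-3 = 0.7362.
After j more steps, e_{5+j} ≈ 1.189e-3·ρ^j; need ρ^j ≤ 5.0e-9/1.189e-3 = 4.20521e-06.
j ≥ ln(4.20521e-06)/ln(0.7362) = -12.3792/-0.30625 = 40.422.
So 41 more iterations are needed.

41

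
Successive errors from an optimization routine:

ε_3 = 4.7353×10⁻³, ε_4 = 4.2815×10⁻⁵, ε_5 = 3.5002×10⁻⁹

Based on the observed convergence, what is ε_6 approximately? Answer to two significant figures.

2.3e-17

First estimate the order: p ≈ ln(ε_5/ε_4) / ln(ε_4/ε_3) = ln(3.5002×10⁻⁹/4.2815×10⁻⁵)/ln(4.2815×10⁻⁵/4.7353×10⁻³) = ln(8.17517e-05)/ln(0.00904167) ≈ 2.0000.
Then ε_6 ≈ ε_5·(ε_5/ε_4)^p = 3.5002×10⁻⁹·(8.17517e-05)^2.0000 = 3.5002×10⁻⁹·6.68334e-09 ≈ 2.339e-17.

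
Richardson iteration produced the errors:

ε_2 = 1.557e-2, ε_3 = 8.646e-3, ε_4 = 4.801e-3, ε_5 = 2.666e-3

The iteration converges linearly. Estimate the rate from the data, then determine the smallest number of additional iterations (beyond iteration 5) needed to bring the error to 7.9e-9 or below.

Rate ρ ≈ ε_5/ε_4 = 2.666e-3/4.801e-3 = 0.5553.
After j more steps, ε_{5+j} ≈ 2.666e-3·ρ^j; need ρ^j ≤ 7.9e-9/2.666e-3 = 2.96324e-06.
j ≥ ln(2.96324e-06)/ln(0.5553) = -12.7292/-0.58825 = 21.639.
So 22 more iterations are needed.

22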